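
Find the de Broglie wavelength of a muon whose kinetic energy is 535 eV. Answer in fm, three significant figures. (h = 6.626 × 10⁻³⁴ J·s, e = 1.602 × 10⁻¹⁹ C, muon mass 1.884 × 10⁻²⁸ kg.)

KE = 535 eV = 8.571 × 10⁻¹⁷ J.
p = √(2mKE) = √(2 × 1.884 × 10⁻²⁸ × 8.571 × 10⁻¹⁷) = 1.797 × 10⁻²² kg·m/s.
λ = h/p = 6.626 × 10⁻³⁴ / 1.797 × 10⁻²² = 3.69 × 10⁻¹² m = 3690 fm.

λ = 3690 fm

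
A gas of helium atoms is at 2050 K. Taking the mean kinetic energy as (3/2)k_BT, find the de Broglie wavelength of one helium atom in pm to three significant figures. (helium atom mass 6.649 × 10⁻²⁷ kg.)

KE = (3/2)k_BT = 1.5 × 1.381 × 10⁻²³ × 2050 = 4.247 × 10⁻²⁰ J.
p = √(2mKE) = √(2 × 6.649 × 10⁻²⁷ × 4.247 × 10⁻²⁰) = 2.376 × 10⁻²³ kg·m/s.
λ = h/p = 2.79 × 10⁻¹¹ m = 27.9 pm.

λ = 27.9 pm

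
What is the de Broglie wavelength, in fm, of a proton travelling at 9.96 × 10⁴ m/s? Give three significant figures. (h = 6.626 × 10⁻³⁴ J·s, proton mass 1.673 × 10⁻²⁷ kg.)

λ = 3980 fm

p = mv = 1.673 × 10⁻²⁷ × 9.96 × 10⁴ = 1.666 × 10⁻²² kg·m/s.
λ = h/p = 6.626 × 10⁻³⁴ / 1.666 × 10⁻²² = 3.98 × 10⁻¹² m = 3980 fm.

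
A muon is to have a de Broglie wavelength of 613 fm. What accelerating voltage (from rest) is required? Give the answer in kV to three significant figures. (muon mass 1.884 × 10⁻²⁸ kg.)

p = h/λ = 6.626 × 10⁻³⁴ / 6.130 × 10⁻¹³ = 1.081 × 10⁻²¹ kg·m/s.
KE = p²/(2m) = 3.101 × 10⁻¹⁵ J.
V = KE/e = 3.101 × 10⁻¹⁵ / (1.602 × 10⁻¹⁹) = 19.4 kV.

V = 19.4 kV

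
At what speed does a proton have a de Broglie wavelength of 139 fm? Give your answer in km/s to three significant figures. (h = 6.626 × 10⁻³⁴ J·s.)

p = h/λ = 6.626 × 10⁻³⁴ / 1.390 × 10⁻¹³ = 4.767 × 10⁻²¹ kg·m/s.
v = p/m = 4.767 × 10⁻²¹ / 1.673 × 10⁻²⁷ = 2.85 × 10⁶ m/s = 2850 km/s.

v = 2850 km/s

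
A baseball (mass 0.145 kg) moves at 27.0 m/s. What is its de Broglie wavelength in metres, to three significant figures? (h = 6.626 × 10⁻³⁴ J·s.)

p = mv = 0.145 × 27.0 = 3.915 kg·m/s.
λ = h/p = 6.626 × 10⁻³⁴ / 3.915 = 1.69 × 10⁻³⁴ m.

λ = 1.69 × 10⁻³⁴ m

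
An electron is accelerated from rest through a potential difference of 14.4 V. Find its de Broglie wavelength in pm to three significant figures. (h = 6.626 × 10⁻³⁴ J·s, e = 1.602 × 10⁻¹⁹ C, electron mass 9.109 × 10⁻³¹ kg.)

λ = 323 pm

KE = eV = 1.602 × 10⁻¹⁹ × 14.40 = 2.307 × 10⁻¹⁸ J.
p = √(2mKE) = √(2 × 9.109 × 10⁻³¹ × 2.307 × 10⁻¹⁸) = 2.050 × 10⁻²⁴ kg·m/s.
λ = h/p = 6.626 × 10⁻³⁴ / 2.050 × 10⁻²⁴ = 3.23 × 10⁻¹⁰ m = 323 pm.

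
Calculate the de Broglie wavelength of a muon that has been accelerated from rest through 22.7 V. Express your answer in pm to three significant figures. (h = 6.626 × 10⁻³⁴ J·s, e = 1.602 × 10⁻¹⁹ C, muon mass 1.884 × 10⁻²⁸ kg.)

KE = eV = 1.602 × 10⁻¹⁹ × 22.70 = 3.637 × 10⁻¹⁸ J.
p = √(2mKE) = √(2 × 1.884 × 10⁻²⁸ × 3.637 × 10⁻¹⁸) = 3.702 × 10⁻²³ kg·m/s.
λ = h/p = 6.626 × 10⁻³⁴ / 3.702 × 10⁻²³ = 1.79 × 10⁻¹¹ m = 17.9 pm.

λ = 17.9 pm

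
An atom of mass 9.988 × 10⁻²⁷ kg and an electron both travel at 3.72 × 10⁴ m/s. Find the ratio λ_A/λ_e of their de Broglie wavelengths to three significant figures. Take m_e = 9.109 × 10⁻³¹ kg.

λ_A/λ_e = 9.12 × 10⁻⁵

At fixed v, p = mv so λ = h/(mv) ∝ 1/m.
λ_A/λ_e = m_e/m_A = 9.109 × 10⁻³¹/9.988 × 10⁻²⁷ = 9.12 × 10⁻⁵.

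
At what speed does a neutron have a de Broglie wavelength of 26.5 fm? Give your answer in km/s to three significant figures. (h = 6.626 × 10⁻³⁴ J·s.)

p = h/λ = 6.626 × 10⁻³⁴ / 2.650 × 10⁻¹⁴ = 2.500 × 10⁻²⁰ kg·m/s.
v = p/m = 2.500 × 10⁻²⁰ / 1.675 × 10⁻²⁷ = 1.49 × 10⁷ m/s = 1.49 × 10⁴ km/s.

v = 1.49 × 10⁴ km/s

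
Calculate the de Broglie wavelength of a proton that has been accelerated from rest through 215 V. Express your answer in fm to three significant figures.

λ = 1950 fm

KE = eV = 1.602 × 10⁻¹⁹ × 215.0 = 3.444 × 10⁻¹⁷ J.
p = √(2mKE) = √(2 × 1.673 × 10⁻²⁷ × 3.444 × 10⁻¹⁷) = 3.395 × 10⁻²² kg·m/s.
λ = h/p = 6.626 × 10⁻³⁴ / 3.395 × 10⁻²² = 1.95 × 10⁻¹² m = 1950 fm.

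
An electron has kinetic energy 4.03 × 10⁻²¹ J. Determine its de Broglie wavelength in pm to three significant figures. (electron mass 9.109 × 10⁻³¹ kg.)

p = √(2mKE) = √(2 × 9.109 × 10⁻³¹ × 4.030 × 10⁻²¹) = 8.568 × 10⁻²⁶ kg·m/s.
λ = h/p = 6.626 × 10⁻³⁴ / 8.568 × 10⁻²⁶ = 7.73 × 10⁻⁹ m = 7730 pm.

λ = 7730 pm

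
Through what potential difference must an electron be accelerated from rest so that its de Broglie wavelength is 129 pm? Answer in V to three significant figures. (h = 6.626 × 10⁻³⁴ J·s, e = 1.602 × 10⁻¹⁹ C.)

V = 90.4 V

p = h/λ = 6.626 × 10⁻³⁴ / 1.290 × 10⁻¹⁰ = 5.136 × 10⁻²⁴ kg·m/s.
KE = p²/(2m) = 1.448 × 10⁻¹⁷ J.
V = KE/e = 1.448 × 10⁻¹⁷ / (1.602 × 10⁻¹⁹) = 90.4 V.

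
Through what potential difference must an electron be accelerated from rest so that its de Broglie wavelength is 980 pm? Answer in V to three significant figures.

p = h/λ = 6.626 × 10⁻³⁴ / 9.800 × 10⁻¹⁰ = 6.761 × 10⁻²⁵ kg·m/s.
KE = p²/(2m) = 2.509 × 10⁻¹⁹ J.
V = KE/e = 2.509 × 10⁻¹⁹ / (1.602 × 10⁻¹⁹) = 1.57 V.

V = 1.57 V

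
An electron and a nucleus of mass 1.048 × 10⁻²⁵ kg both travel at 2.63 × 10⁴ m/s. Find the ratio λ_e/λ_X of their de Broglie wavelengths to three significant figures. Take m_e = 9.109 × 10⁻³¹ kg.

At fixed v, p = mv so λ = h/(mv) ∝ 1/m.
λ_e/λ_X = m_X/m_e = 1.048 × 10⁻²⁵/9.109 × 10⁻³¹ = 1.15 × 10⁵.

λ_e/λ_X = 1.15 × 10⁵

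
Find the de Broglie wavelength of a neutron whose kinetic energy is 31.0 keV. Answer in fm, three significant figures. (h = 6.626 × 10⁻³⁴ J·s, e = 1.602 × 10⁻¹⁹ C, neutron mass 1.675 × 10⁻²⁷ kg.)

KE = 31.0 keV = 4.966 × 10⁻¹⁵ J.
p = √(2mKE) = √(2 × 1.675 × 10⁻²⁷ × 4.966 × 10⁻¹⁵) = 4.079 × 10⁻²¹ kg·m/s.
λ = h/p = 6.626 × 10⁻³⁴ / 4.079 × 10⁻²¹ = 1.62 × 10⁻¹³ m = 162 fm.

λ = 162 fm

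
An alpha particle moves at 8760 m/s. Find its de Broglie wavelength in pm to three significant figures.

p = mv = 6.645 × 10⁻²⁷ × 8760 = 5.821 × 10⁻²³ kg·m/s.
λ = h/p = 6.626 × 10⁻³⁴ / 5.821 × 10⁻²³ = 1.14 × 10⁻¹¹ m = 11.4 pm.

λ = 11.4 pm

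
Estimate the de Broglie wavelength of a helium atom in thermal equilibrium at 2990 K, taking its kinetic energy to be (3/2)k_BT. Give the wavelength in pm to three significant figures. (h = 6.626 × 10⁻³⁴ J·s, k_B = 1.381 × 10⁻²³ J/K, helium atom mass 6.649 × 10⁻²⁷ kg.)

KE = (3/2)k_BT = 1.5 × 1.381 × 10⁻²³ × 2990 = 6.194 × 10⁻²⁰ J.
p = √(2mKE) = √(2 × 6.649 × 10⁻²⁷ × 6.194 × 10⁻²⁰) = 2.870 × 10⁻²³ kg·m/s.
λ = h/p = 2.31 × 10⁻¹¹ m = 23.1 pm.

λ = 23.1 pm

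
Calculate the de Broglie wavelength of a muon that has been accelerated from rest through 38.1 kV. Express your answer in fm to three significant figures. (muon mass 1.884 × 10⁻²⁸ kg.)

KE = eV = 1.602 × 10⁻¹⁹ × 3.810 × 10⁴ = 6.104 × 10⁻¹⁵ J.
p = √(2mKE) = √(2 × 1.884 × 10⁻²⁸ × 6.104 × 10⁻¹⁵) = 1.517 × 10⁻²¹ kg·m/s.
λ = h/p = 6.626 × 10⁻³⁴ / 1.517 × 10⁻²¹ = 4.37 × 10⁻¹³ m = 437 fm.

λ = 437 fm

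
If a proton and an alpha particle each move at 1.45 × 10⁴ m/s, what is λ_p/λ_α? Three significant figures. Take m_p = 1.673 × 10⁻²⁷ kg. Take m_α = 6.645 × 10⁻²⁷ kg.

λ_p/λ_α = 3.97

At fixed v, p = mv so λ = h/(mv) ∝ 1/m.
λ_p/λ_α = m_α/m_p = 6.645 × 10⁻²⁷/1.673 × 10⁻²⁷ = 3.97.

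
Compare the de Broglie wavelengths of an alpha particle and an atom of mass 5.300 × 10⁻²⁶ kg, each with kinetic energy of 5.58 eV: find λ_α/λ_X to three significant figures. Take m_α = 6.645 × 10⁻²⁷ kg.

λ_α/λ_X = 2.82

At fixed KE, p = √(2mKE) so λ = h/p ∝ 1/√m.
λ_α/λ_X = √(m_X/m_α) = √(5.300 × 10⁻²⁶/6.645 × 10⁻²⁷) = √(7.976) = 2.82.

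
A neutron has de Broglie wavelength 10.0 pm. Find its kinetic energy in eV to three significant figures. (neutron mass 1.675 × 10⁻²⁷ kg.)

KE = 8.18 eV

p = h/λ = 6.626 × 10⁻³⁴ / 1.000 × 10⁻¹¹ = 6.626 × 10⁻²³ kg·m/s.
KE = p²/(2m) = (6.626 × 10⁻²³)² / (2 × 1.675 × 10⁻²⁷) = 1.311 × 10⁻¹⁸ J = 8.18 eV.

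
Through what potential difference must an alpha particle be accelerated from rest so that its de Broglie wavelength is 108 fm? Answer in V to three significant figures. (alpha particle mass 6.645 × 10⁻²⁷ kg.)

p = h/λ = 6.626 × 10⁻³⁴ / 1.080 × 10⁻¹³ = 6.135 × 10⁻²¹ kg·m/s.
KE = p²/(2m) = 2.832 × 10⁻¹⁵ J.
V = KE/2e = 2.832 × 10⁻¹⁵ / (2 × 1.602 × 10⁻¹⁹) = 8840 V.

V = 8840 V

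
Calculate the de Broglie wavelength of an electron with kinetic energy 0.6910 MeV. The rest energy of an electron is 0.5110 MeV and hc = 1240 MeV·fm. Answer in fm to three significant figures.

λ = 1140 fm

Total energy E = KE + m₀c² = 0.6910 + 0.5110 = 1.2020 MeV.
(pc)² = E² − (m₀c²)² = (1.2020)² − (0.5110)² = 1.184 MeV², so pc = 1.088 MeV.
λ = hc/(pc) = 1240 MeV·fm / 1.088 MeV = 1140 fm.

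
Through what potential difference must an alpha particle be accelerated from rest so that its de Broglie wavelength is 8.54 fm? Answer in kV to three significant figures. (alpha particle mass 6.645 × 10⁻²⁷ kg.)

V = 1410 kV

p = h/λ = 6.626 × 10⁻³⁴ / 8.540 × 10⁻¹⁵ = 7.759 × 10⁻²⁰ kg·m/s.
KE = p²/(2m) = 4.530 × 10⁻¹³ J.
V = KE/2e = 4.530 × 10⁻¹³ / (2 × 1.602 × 10⁻¹⁹) = 1410 kV.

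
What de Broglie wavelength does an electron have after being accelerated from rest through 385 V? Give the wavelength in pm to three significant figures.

λ = 62.5 pm

KE = eV = 1.602 × 10⁻¹⁹ × 385.0 = 6.168 × 10⁻¹⁷ J.
p = √(2mKE) = √(2 × 9.109 × 10⁻³¹ × 6.168 × 10⁻¹⁷) = 1.060 × 10⁻²³ kg·m/s.
λ = h/p = 6.626 × 10⁻³⁴ / 1.060 × 10⁻²³ = 6.25 × 10⁻¹¹ m = 62.5 pm.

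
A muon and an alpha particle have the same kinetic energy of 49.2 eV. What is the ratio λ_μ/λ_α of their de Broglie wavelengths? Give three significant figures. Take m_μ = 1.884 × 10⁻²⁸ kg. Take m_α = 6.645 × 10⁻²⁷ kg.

At fixed KE, p = √(2mKE) so λ = h/p ∝ 1/√m.
λ_μ/λ_α = √(m_α/m_μ) = √(6.645 × 10⁻²⁷/1.884 × 10⁻²⁸) = √(35.27) = 5.94.

λ_μ/λ_α = 5.94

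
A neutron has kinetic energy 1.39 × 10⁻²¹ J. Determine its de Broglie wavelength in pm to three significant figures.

λ = 307 pm

p = √(2mKE) = √(2 × 1.675 × 10⁻²⁷ × 1.390 × 10⁻²¹) = 2.158 × 10⁻²⁴ kg·m/s.
λ = h/p = 6.626 × 10⁻³⁴ / 2.158 × 10⁻²⁴ = 3.07 × 10⁻¹⁰ m = 307 pm.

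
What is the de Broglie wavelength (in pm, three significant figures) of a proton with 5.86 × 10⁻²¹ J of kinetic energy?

p = √(2mKE) = √(2 × 1.673 × 10⁻²⁷ × 5.860 × 10⁻²¹) = 4.428 × 10⁻²⁴ kg·m/s.
λ = h/p = 6.626 × 10⁻³⁴ / 4.428 × 10⁻²⁴ = 1.50 × 10⁻¹⁰ m = 150 pm.

λ = 150 pm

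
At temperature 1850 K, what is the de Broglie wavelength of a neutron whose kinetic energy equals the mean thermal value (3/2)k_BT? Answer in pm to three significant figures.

KE = (3/2)k_BT = 1.5 × 1.381 × 10⁻²³ × 1850 = 3.832 × 10⁻²⁰ J.
p = √(2mKE) = √(2 × 1.675 × 10⁻²⁷ × 3.832 × 10⁻²⁰) = 1.133 × 10⁻²³ kg·m/s.
λ = h/p = 5.85 × 10⁻¹¹ m = 58.5 pm.

λ = 58.5 pm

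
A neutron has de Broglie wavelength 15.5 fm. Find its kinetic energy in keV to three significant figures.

p = h/λ = 6.626 × 10⁻³⁴ / 1.550 × 10⁻¹⁴ = 4.275 × 10⁻²⁰ kg·m/s.
KE = p²/(2m) = (4.275 × 10⁻²⁰)² / (2 × 1.675 × 10⁻²⁷) = 5.455 × 10⁻¹³ J = 3410 keV.

KE = 3410 keV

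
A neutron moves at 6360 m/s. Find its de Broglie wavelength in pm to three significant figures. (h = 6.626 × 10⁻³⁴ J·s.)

λ = 62.2 pm

p = mv = 1.675 × 10⁻²⁷ × 6360 = 1.065 × 10⁻²³ kg·m/s.
λ = h/p = 6.626 × 10⁻³⁴ / 1.065 × 10⁻²³ = 6.22 × 10⁻¹¹ m = 62.2 pm.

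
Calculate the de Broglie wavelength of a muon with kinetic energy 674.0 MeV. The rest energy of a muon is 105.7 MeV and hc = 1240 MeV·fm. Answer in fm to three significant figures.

Total energy E = KE + m₀c² = 674.0 + 105.7 = 779.7 MeV.
(pc)² = E² − (m₀c²)² = (779.7)² − (105.7)² = 5.968 × 10⁵ MeV², so pc = 772.5 MeV.
λ = hc/(pc) = 1240 MeV·fm / 772.5 MeV = 1.61 fm.

λ = 1.61 fm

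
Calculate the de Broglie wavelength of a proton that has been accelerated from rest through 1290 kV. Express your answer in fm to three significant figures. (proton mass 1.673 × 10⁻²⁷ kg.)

KE = eV = 1.602 × 10⁻¹⁹ × 1.290 × 10⁶ = 2.067 × 10⁻¹³ J.
p = √(2mKE) = √(2 × 1.673 × 10⁻²⁷ × 2.067 × 10⁻¹³) = 2.630 × 10⁻²⁰ kg·m/s.
λ = h/p = 6.626 × 10⁻³⁴ / 2.630 × 10⁻²⁰ = 2.52 × 10⁻¹⁴ m = 25.2 fm.

λ = 25.2 fm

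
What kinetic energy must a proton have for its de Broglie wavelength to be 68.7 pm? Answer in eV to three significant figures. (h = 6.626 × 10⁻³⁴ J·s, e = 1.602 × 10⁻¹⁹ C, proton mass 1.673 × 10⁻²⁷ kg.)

p = h/λ = 6.626 × 10⁻³⁴ / 6.870 × 10⁻¹¹ = 9.645 × 10⁻²⁴ kg·m/s.
KE = p²/(2m) = (9.645 × 10⁻²⁴)² / (2 × 1.673 × 10⁻²⁷) = 2.780 × 10⁻²⁰ J = 0.174 eV.

KE = 0.174 eV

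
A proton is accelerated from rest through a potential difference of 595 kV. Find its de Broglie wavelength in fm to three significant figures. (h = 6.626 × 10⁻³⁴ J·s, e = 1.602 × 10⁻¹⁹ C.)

λ = 37.1 fm

KE = eV = 1.602 × 10⁻¹⁹ × 5.950 × 10⁵ = 9.532 × 10⁻¹⁴ J.
p = √(2mKE) = √(2 × 1.673 × 10⁻²⁷ × 9.532 × 10⁻¹⁴) = 1.786 × 10⁻²⁰ kg·m/s.
λ = h/p = 6.626 × 10⁻³⁴ / 1.786 × 10⁻²⁰ = 3.71 × 10⁻¹⁴ m = 37.1 fm.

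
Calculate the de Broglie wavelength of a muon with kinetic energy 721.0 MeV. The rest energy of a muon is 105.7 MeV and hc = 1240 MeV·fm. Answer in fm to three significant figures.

λ = 1.51 fm

Total energy E = KE + m₀c² = 721.0 + 105.7 = 826.7 MeV.
(pc)² = E² − (m₀c²)² = (826.7)² − (105.7)² = 6.723 × 10⁵ MeV², so pc = 819.9 MeV.
λ = hc/(pc) = 1240 MeV·fm / 819.9 MeV = 1.51 fm.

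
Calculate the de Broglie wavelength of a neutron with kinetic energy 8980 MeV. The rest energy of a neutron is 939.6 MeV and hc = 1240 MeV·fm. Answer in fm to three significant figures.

λ = 0.126 fm

Total energy E = KE + m₀c² = 8980 + 939.6 = 9919.6 MeV.
(pc)² = E² − (m₀c²)² = (9919.6)² − (939.6)² = 9.752 × 10⁷ MeV², so pc = 9875 MeV.
λ = hc/(pc) = 1240 MeV·fm / 9875 MeV = 0.126 fm.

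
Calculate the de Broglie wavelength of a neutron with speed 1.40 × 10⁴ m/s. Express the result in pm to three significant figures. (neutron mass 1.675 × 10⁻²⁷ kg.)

λ = 28.3 pm

p = mv = 1.675 × 10⁻²⁷ × 1.40 × 10⁴ = 2.345 × 10⁻²³ kg·m/s.
λ = h/p = 6.626 × 10⁻³⁴ / 2.345 × 10⁻²³ = 2.83 × 10⁻¹¹ m = 28.3 pm.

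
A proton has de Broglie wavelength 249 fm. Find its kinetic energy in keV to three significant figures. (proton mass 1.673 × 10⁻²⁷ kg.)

p = h/λ = 6.626 × 10⁻³⁴ / 2.490 × 10⁻¹³ = 2.661 × 10⁻²¹ kg·m/s.
KE = p²/(2m) = (2.661 × 10⁻²¹)² / (2 × 1.673 × 10⁻²⁷) = 2.116 × 10⁻¹⁵ J = 13.2 keV.

KE = 13.2 keV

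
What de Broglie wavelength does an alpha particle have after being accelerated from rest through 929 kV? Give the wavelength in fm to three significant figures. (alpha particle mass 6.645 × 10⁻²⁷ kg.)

λ = 10.5 fm

KE = 2eV = 2 × 1.602 × 10⁻¹⁹ × 9.290 × 10⁵ = 2.977 × 10⁻¹³ J.
p = √(2mKE) = √(2 × 6.645 × 10⁻²⁷ × 2.977 × 10⁻¹³) = 6.290 × 10⁻²⁰ kg·m/s.
λ = h/p = 6.626 × 10⁻³⁴ / 6.290 × 10⁻²⁰ = 1.05 × 10⁻¹⁴ m = 10.5 fm.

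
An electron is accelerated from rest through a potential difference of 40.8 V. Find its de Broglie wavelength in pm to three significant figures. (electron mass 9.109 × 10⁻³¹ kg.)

λ = 192 pm

KE = eV = 1.602 × 10⁻¹⁹ × 40.80 = 6.536 × 10⁻¹⁸ J.
p = √(2mKE) = √(2 × 9.109 × 10⁻³¹ × 6.536 × 10⁻¹⁸) = 3.451 × 10⁻²⁴ kg·m/s.
λ = h/p = 6.626 × 10⁻³⁴ / 3.451 × 10⁻²⁴ = 1.92 × 10⁻¹⁰ m = 192 pm.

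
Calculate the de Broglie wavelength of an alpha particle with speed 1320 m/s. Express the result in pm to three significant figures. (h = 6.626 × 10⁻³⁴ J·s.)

λ = 75.5 pm

p = mv = 6.645 × 10⁻²⁷ × 1320 = 8.771 × 10⁻²⁴ kg·m/s.
λ = h/p = 6.626 × 10⁻³⁴ / 8.771 × 10⁻²⁴ = 7.55 × 10⁻¹¹ m = 75.5 pm.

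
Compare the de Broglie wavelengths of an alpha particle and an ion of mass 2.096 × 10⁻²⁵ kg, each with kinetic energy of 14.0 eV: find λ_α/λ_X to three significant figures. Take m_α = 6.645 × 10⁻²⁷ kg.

At fixed KE, p = √(2mKE) so λ = h/p ∝ 1/√m.
λ_α/λ_X = √(m_X/m_α) = √(2.096 × 10⁻²⁵/6.645 × 10⁻²⁷) = √(31.54) = 5.62.

λ_α/λ_X = 5.62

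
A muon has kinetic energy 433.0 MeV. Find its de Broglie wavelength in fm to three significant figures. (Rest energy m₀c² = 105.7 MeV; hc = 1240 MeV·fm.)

Total energy E = KE + m₀c² = 433.0 + 105.7 = 538.7 MeV.
(pc)² = E² − (m₀c²)² = (538.7)² − (105.7)² = 2.790 × 10⁵ MeV², so pc = 528.2 MeV.
λ = hc/(pc) = 1240 MeV·fm / 528.2 MeV = 2.35 fm.

λ = 2.35 fm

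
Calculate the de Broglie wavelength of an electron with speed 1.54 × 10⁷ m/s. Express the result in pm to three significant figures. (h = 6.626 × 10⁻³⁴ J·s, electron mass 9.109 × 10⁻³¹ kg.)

p = mv = 9.109 × 10⁻³¹ × 1.54 × 10⁷ = 1.403 × 10⁻²³ kg·m/s.
λ = h/p = 6.626 × 10⁻³⁴ / 1.403 × 10⁻²³ = 4.72 × 10⁻¹¹ m = 47.2 pm.

λ = 47.2 pm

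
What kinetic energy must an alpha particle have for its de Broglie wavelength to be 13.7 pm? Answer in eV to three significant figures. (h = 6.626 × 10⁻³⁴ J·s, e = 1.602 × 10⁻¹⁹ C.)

KE = 1.10 eV

p = h/λ = 6.626 × 10⁻³⁴ / 1.370 × 10⁻¹¹ = 4.836 × 10⁻²³ kg·m/s.
KE = p²/(2m) = (4.836 × 10⁻²³)² / (2 × 6.645 × 10⁻²⁷) = 1.760 × 10⁻¹⁹ J = 1.10 eV.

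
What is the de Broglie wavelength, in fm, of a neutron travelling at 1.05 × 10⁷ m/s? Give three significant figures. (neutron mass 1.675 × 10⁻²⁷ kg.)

p = mv = 1.675 × 10⁻²⁷ × 1.05 × 10⁷ = 1.759 × 10⁻²⁰ kg·m/s.
λ = h/p = 6.626 × 10⁻³⁴ / 1.759 × 10⁻²⁰ = 3.77 × 10⁻¹⁴ m = 37.7 fm.

λ = 37.7 fm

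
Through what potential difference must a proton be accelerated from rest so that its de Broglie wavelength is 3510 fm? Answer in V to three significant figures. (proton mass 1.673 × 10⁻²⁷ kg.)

p = h/λ = 6.626 × 10⁻³⁴ / 3.510 × 10⁻¹² = 1.888 × 10⁻²² kg·m/s.
KE = p²/(2m) = 1.065 × 10⁻¹⁷ J.
V = KE/e = 1.065 × 10⁻¹⁷ / (1.602 × 10⁻¹⁹) = 66.5 V.

V = 66.5 V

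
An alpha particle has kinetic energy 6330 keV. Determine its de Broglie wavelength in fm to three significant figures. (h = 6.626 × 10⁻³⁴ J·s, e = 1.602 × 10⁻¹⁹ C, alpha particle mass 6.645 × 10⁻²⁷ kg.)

λ = 5.71 fm

KE = 6330 keV = 1.014 × 10⁻¹² J.
p = √(2mKE) = √(2 × 6.645 × 10⁻²⁷ × 1.014 × 10⁻¹²) = 1.161 × 10⁻¹⁹ kg·m/s.
λ = h/p = 6.626 × 10⁻³⁴ / 1.161 × 10⁻¹⁹ = 5.71 × 10⁻¹⁵ m = 5.71 fm.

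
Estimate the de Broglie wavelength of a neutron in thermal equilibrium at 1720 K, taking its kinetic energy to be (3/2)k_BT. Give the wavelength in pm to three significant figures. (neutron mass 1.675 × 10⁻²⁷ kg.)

KE = (3/2)k_BT = 1.5 × 1.381 × 10⁻²³ × 1720 = 3.563 × 10⁻²⁰ J.
p = √(2mKE) = √(2 × 1.675 × 10⁻²⁷ × 3.563 × 10⁻²⁰) = 1.093 × 10⁻²³ kg·m/s.
λ = h/p = 6.06 × 10⁻¹¹ m = 60.6 pm.

λ = 60.6 pm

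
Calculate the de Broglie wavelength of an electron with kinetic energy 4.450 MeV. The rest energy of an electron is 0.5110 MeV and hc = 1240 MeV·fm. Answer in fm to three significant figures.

Total energy E = KE + m₀c² = 4.450 + 0.5110 = 4.9610 MeV.
(pc)² = E² − (m₀c²)² = (4.9610)² − (0.5110)² = 24.35 MeV², so pc = 4.935 MeV.
λ = hc/(pc) = 1240 MeV·fm / 4.935 MeV = 251 fm.

λ = 251 fm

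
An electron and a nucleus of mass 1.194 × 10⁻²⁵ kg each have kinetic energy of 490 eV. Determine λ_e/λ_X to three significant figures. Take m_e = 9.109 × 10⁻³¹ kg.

λ_e/λ_X = 362

At fixed KE, p = √(2mKE) so λ = h/p ∝ 1/√m.
λ_e/λ_X = √(m_X/m_e) = √(1.194 × 10⁻²⁵/9.109 × 10⁻³¹) = √(1.311 × 10⁵) = 362.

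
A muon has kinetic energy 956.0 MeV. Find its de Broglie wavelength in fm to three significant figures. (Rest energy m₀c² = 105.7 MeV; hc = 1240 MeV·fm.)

λ = 1.17 fm

Total energy E = KE + m₀c² = 956.0 + 105.7 = 1061.7 MeV.
(pc)² = E² − (m₀c²)² = (1061.7)² − (105.7)² = 1.116 × 10⁶ MeV², so pc = 1056 MeV.
λ = hc/(pc) = 1240 MeV·fm / 1056 MeV = 1.17 fm.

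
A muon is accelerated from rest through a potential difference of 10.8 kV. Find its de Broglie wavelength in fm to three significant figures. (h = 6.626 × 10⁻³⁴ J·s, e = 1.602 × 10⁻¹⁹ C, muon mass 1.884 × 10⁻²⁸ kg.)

KE = eV = 1.602 × 10⁻¹⁹ × 1.080 × 10⁴ = 1.730 × 10⁻¹⁵ J.
p = √(2mKE) = √(2 × 1.884 × 10⁻²⁸ × 1.730 × 10⁻¹⁵) = 8.074 × 10⁻²² kg·m/s.
λ = h/p = 6.626 × 10⁻³⁴ / 8.074 × 10⁻²² = 8.21 × 10⁻¹³ m = 821 fm.

λ = 821 fm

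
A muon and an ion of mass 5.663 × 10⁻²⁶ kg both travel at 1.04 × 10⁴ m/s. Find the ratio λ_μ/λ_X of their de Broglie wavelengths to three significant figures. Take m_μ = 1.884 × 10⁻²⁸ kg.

λ_μ/λ_X = 301

At fixed v, p = mv so λ = h/(mv) ∝ 1/m.
λ_μ/λ_X = m_X/m_μ = 5.663 × 10⁻²⁶/1.884 × 10⁻²⁸ = 301.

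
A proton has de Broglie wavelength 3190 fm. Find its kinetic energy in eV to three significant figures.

KE = 80.5 eV

p = h/λ = 6.626 × 10⁻³⁴ / 3.190 × 10⁻¹² = 2.077 × 10⁻²² kg·m/s.
KE = p²/(2m) = (2.077 × 10⁻²²)² / (2 × 1.673 × 10⁻²⁷) = 1.289 × 10⁻¹⁷ J = 80.5 eV.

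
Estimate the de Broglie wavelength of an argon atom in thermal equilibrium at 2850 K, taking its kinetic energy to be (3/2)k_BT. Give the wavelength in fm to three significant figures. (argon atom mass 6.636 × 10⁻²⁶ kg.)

λ = 7490 fm

KE = (3/2)k_BT = 1.5 × 1.381 × 10⁻²³ × 2850 = 5.904 × 10⁻²⁰ J.
p = √(2mKE) = √(2 × 6.636 × 10⁻²⁶ × 5.904 × 10⁻²⁰) = 8.852 × 10⁻²³ kg·m/s.
λ = h/p = 7.49 × 10⁻¹² m = 7490 fm.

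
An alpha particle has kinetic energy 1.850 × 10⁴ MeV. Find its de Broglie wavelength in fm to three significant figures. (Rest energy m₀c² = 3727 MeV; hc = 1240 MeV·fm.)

Total energy E = KE + m₀c² = 1.850 × 10⁴ + 3727 = 22227 MeV.
(pc)² = E² − (m₀c²)² = (22227)² − (3727)² = 4.801 × 10⁸ MeV², so pc = 2.191 × 10⁴ MeV.
λ = hc/(pc) = 1240 MeV·fm / 2.191 × 10⁴ MeV = 0.0566 fm.

λ = 0.0566 fm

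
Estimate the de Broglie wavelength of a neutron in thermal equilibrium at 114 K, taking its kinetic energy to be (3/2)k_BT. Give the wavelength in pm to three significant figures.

KE = (3/2)k_BT = 1.5 × 1.381 × 10⁻²³ × 114 = 2.362 × 10⁻²¹ J.
p = √(2mKE) = √(2 × 1.675 × 10⁻²⁷ × 2.362 × 10⁻²¹) = 2.813 × 10⁻²⁴ kg·m/s.
λ = h/p = 2.36 × 10⁻¹⁰ m = 236 pm.

λ = 236 pm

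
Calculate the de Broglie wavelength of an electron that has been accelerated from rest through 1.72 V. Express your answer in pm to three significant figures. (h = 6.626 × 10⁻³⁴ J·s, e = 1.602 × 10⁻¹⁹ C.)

λ = 935 pm

KE = eV = 1.602 × 10⁻¹⁹ × 1.720 = 2.755 × 10⁻¹⁹ J.
p = √(2mKE) = √(2 × 9.109 × 10⁻³¹ × 2.755 × 10⁻¹⁹) = 7.085 × 10⁻²⁵ kg·m/s.
λ = h/p = 6.626 × 10⁻³⁴ / 7.085 × 10⁻²⁵ = 9.35 × 10⁻¹⁰ m = 935 pm.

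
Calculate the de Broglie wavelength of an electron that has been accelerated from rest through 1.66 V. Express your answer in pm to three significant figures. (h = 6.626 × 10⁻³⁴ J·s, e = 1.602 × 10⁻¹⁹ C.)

λ = 952 pm

KE = eV = 1.602 × 10⁻¹⁹ × 1.660 = 2.659 × 10⁻¹⁹ J.
p = √(2mKE) = √(2 × 9.109 × 10⁻³¹ × 2.659 × 10⁻¹⁹) = 6.960 × 10⁻²⁵ kg·m/s.
λ = h/p = 6.626 × 10⁻³⁴ / 6.960 × 10⁻²⁵ = 9.52 × 10⁻¹⁰ m = 952 pm.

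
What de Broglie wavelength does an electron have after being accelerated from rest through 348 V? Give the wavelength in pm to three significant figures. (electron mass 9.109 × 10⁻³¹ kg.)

λ = 65.7 pm

KE = eV = 1.602 × 10⁻¹⁹ × 348.0 = 5.575 × 10⁻¹⁷ J.
p = √(2mKE) = √(2 × 9.109 × 10⁻³¹ × 5.575 × 10⁻¹⁷) = 1.008 × 10⁻²³ kg·m/s.
λ = h/p = 6.626 × 10⁻³⁴ / 1.008 × 10⁻²³ = 6.57 × 10⁻¹¹ m = 65.7 pm.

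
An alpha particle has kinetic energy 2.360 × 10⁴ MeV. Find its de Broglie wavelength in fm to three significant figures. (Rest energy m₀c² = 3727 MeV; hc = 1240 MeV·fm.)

λ = 0.0458 fm

Total energy E = KE + m₀c² = 2.360 × 10⁴ + 3727 = 27327 MeV.
(pc)² = E² − (m₀c²)² = (27327)² − (3727)² = 7.329 × 10⁸ MeV², so pc = 2.707 × 10⁴ MeV.
λ = hc/(pc) = 1240 MeV·fm / 2.707 × 10⁴ MeV = 0.0458 fm.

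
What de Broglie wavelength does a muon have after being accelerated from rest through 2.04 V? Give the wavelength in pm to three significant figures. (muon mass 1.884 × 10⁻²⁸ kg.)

KE = eV = 1.602 × 10⁻¹⁹ × 2.040 = 3.268 × 10⁻¹⁹ J.
p = √(2mKE) = √(2 × 1.884 × 10⁻²⁸ × 3.268 × 10⁻¹⁹) = 1.110 × 10⁻²³ kg·m/s.
λ = h/p = 6.626 × 10⁻³⁴ / 1.110 × 10⁻²³ = 5.97 × 10⁻¹¹ m = 59.7 pm.

λ = 59.7 pm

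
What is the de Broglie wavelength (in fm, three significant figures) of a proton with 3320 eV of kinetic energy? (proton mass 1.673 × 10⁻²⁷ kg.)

λ = 497 fm

KE = 3320 eV = 5.319 × 10⁻¹⁶ J.
p = √(2mKE) = √(2 × 1.673 × 10⁻²⁷ × 5.319 × 10⁻¹⁶) = 1.334 × 10⁻²¹ kg·m/s.
λ = h/p = 6.626 × 10⁻³⁴ / 1.334 × 10⁻²¹ = 4.97 × 10⁻¹³ m = 497 fm.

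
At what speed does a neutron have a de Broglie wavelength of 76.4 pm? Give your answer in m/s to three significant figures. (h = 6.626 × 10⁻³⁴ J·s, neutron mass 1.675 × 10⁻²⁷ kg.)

p = h/λ = 6.626 × 10⁻³⁴ / 7.640 × 10⁻¹¹ = 8.673 × 10⁻²⁴ kg·m/s.
v = p/m = 8.673 × 10⁻²⁴ / 1.675 × 10⁻²⁷ = 5.18 × 10³ m/s = 5180 m/s.

v = 5180 m/s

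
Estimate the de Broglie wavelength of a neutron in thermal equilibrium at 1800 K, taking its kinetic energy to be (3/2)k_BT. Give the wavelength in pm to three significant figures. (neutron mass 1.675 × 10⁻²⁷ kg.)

λ = 59.3 pm

KE = (3/2)k_BT = 1.5 × 1.381 × 10⁻²³ × 1800 = 3.729 × 10⁻²⁰ J.
p = √(2mKE) = √(2 × 1.675 × 10⁻²⁷ × 3.729 × 10⁻²⁰) = 1.118 × 10⁻²³ kg·m/s.
λ = h/p = 5.93 × 10⁻¹¹ m = 59.3 pm.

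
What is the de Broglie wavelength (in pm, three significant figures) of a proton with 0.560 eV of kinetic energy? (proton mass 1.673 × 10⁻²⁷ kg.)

KE = 0.560 eV = 8.971 × 10⁻²⁰ J.
p = √(2mKE) = √(2 × 1.673 × 10⁻²⁷ × 8.971 × 10⁻²⁰) = 1.733 × 10⁻²³ kg·m/s.
λ = h/p = 6.626 × 10⁻³⁴ / 1.733 × 10⁻²³ = 3.82 × 10⁻¹¹ m = 38.2 pm.

λ = 38.2 pm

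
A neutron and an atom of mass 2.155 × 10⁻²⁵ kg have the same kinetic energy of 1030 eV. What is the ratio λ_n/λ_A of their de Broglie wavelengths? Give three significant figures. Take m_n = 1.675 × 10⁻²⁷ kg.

λ_n/λ_A = 11.3

At fixed KE, p = √(2mKE) so λ = h/p ∝ 1/√m.
λ_n/λ_A = √(m_A/m_n) = √(2.155 × 10⁻²⁵/1.675 × 10⁻²⁷) = √(128.7) = 11.3.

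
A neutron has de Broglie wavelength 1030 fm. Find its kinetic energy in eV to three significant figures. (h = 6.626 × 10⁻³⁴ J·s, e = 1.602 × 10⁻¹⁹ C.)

KE = 771 eV

p = h/λ = 6.626 × 10⁻³⁴ / 1.030 × 10⁻¹² = 6.433 × 10⁻²² kg·m/s.
KE = p²/(2m) = (6.433 × 10⁻²²)² / (2 × 1.675 × 10⁻²⁷) = 1.235 × 10⁻¹⁶ J = 771 eV.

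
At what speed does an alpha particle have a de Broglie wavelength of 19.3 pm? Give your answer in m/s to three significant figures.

v = 5170 m/s

p = h/λ = 6.626 × 10⁻³⁴ / 1.930 × 10⁻¹¹ = 3.433 × 10⁻²³ kg·m/s.
v = p/m = 3.433 × 10⁻²³ / 6.645 × 10⁻²⁷ = 5.17 × 10³ m/s = 5170 m/s.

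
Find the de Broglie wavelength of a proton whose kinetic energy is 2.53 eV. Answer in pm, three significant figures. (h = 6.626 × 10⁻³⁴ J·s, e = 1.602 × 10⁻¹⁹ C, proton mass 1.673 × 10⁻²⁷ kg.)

KE = 2.53 eV = 4.053 × 10⁻¹⁹ J.
p = √(2mKE) = √(2 × 1.673 × 10⁻²⁷ × 4.053 × 10⁻¹⁹) = 3.683 × 10⁻²³ kg·m/s.
λ = h/p = 6.626 × 10⁻³⁴ / 3.683 × 10⁻²³ = 1.80 × 10⁻¹¹ m = 18.0 pm.

λ = 18.0 pm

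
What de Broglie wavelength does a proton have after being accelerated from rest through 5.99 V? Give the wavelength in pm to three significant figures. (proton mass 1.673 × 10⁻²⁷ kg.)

KE = eV = 1.602 × 10⁻¹⁹ × 5.990 = 9.596 × 10⁻¹⁹ J.
p = √(2mKE) = √(2 × 1.673 × 10⁻²⁷ × 9.596 × 10⁻¹⁹) = 5.666 × 10⁻²³ kg·m/s.
λ = h/p = 6.626 × 10⁻³⁴ / 5.666 × 10⁻²³ = 1.17 × 10⁻¹¹ m = 11.7 pm.

λ = 11.7 pm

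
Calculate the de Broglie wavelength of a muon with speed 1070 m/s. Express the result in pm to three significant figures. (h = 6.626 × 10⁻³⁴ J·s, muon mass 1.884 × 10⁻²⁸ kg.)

p = mv = 1.884 × 10⁻²⁸ × 1070 = 2.016 × 10⁻²⁵ kg·m/s.
λ = h/p = 6.626 × 10⁻³⁴ / 2.016 × 10⁻²⁵ = 3.29 × 10⁻⁹ m = 3290 pm.

λ = 3290 pm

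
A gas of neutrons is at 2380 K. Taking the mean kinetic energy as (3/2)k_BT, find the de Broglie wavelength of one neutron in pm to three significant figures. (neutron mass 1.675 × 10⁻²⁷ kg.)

KE = (3/2)k_BT = 1.5 × 1.381 × 10⁻²³ × 2380 = 4.930 × 10⁻²⁰ J.
p = √(2mKE) = √(2 × 1.675 × 10⁻²⁷ × 4.930 × 10⁻²⁰) = 1.285 × 10⁻²³ kg·m/s.
λ = h/p = 5.16 × 10⁻¹¹ m = 51.6 pm.

λ = 51.6 pm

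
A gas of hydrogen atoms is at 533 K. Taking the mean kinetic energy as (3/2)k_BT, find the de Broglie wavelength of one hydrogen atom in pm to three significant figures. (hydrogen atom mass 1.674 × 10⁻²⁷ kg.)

KE = (3/2)k_BT = 1.5 × 1.381 × 10⁻²³ × 533 = 1.104 × 10⁻²⁰ J.
p = √(2mKE) = √(2 × 1.674 × 10⁻²⁷ × 1.104 × 10⁻²⁰) = 6.080 × 10⁻²⁴ kg·m/s.
λ = h/p = 1.09 × 10⁻¹⁰ m = 109 pm.

λ = 109 pm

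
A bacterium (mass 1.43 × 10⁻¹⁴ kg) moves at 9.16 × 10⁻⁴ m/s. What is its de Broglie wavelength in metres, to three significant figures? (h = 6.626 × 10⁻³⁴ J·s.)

p = mv = 1.43 × 10⁻¹⁴ × 9.16 × 10⁻⁴ = 1.310 × 10⁻¹⁷ kg·m/s.
λ = h/p = 6.626 × 10⁻³⁴ / 1.310 × 10⁻¹⁷ = 5.06 × 10⁻¹⁷ m.

λ = 5.06 × 10⁻¹⁷ m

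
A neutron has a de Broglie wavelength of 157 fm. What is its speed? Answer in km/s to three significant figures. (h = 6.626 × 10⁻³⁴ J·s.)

v = 2520 km/s

p = h/λ = 6.626 × 10⁻³⁴ / 1.570 × 10⁻¹³ = 4.220 × 10⁻²¹ kg·m/s.
v = p/m = 4.220 × 10⁻²¹ / 1.675 × 10⁻²⁷ = 2.52 × 10⁶ m/s = 2520 km/s.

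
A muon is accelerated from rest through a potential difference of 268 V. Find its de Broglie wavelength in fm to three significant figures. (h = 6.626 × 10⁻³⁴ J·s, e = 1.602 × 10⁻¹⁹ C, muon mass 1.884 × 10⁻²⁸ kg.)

λ = 5210 fm

KE = eV = 1.602 × 10⁻¹⁹ × 268.0 = 4.293 × 10⁻¹⁷ J.
p = √(2mKE) = √(2 × 1.884 × 10⁻²⁸ × 4.293 × 10⁻¹⁷) = 1.272 × 10⁻²² kg·m/s.
λ = h/p = 6.626 × 10⁻³⁴ / 1.272 × 10⁻²² = 5.21 × 10⁻¹² m = 5210 fm.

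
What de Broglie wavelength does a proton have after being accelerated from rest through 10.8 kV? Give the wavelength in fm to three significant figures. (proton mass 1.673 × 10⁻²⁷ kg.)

KE = eV = 1.602 × 10⁻¹⁹ × 1.080 × 10⁴ = 1.730 × 10⁻¹⁵ J.
p = √(2mKE) = √(2 × 1.673 × 10⁻²⁷ × 1.730 × 10⁻¹⁵) = 2.406 × 10⁻²¹ kg·m/s.
λ = h/p = 6.626 × 10⁻³⁴ / 2.406 × 10⁻²¹ = 2.75 × 10⁻¹³ m = 275 fm.

λ = 275 fm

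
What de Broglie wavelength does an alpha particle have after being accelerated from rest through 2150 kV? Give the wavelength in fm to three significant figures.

KE = 2eV = 2 × 1.602 × 10⁻¹⁹ × 2.150 × 10⁶ = 6.889 × 10⁻¹³ J.
p = √(2mKE) = √(2 × 6.645 × 10⁻²⁷ × 6.889 × 10⁻¹³) = 9.568 × 10⁻²⁰ kg·m/s.
λ = h/p = 6.626 × 10⁻³⁴ / 9.568 × 10⁻²⁰ = 6.93 × 10⁻¹⁵ m = 6.93 fm.

λ = 6.93 fm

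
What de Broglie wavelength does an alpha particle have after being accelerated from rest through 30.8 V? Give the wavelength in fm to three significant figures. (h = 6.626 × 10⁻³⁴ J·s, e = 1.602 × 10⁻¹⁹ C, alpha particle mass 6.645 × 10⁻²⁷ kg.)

KE = 2eV = 2 × 1.602 × 10⁻¹⁹ × 30.80 = 9.868 × 10⁻¹⁸ J.
p = √(2mKE) = √(2 × 6.645 × 10⁻²⁷ × 9.868 × 10⁻¹⁸) = 3.621 × 10⁻²² kg·m/s.
λ = h/p = 6.626 × 10⁻³⁴ / 3.621 × 10⁻²² = 1.83 × 10⁻¹² m = 1830 fm.

λ = 1830 fm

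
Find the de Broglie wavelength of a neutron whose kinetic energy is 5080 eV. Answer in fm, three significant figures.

KE = 5080 eV = 8.138 × 10⁻¹⁶ J.
p = √(2mKE) = √(2 × 1.675 × 10⁻²⁷ × 8.138 × 10⁻¹⁶) = 1.651 × 10⁻²¹ kg·m/s.
λ = h/p = 6.626 × 10⁻³⁴ / 1.651 × 10⁻²¹ = 4.01 × 10⁻¹³ m = 401 fm.

λ = 401 fm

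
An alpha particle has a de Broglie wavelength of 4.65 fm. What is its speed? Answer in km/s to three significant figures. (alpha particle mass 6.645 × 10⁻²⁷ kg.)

v = 2.14 × 10⁴ km/s

p = h/λ = 6.626 × 10⁻³⁴ / 4.650 × 10⁻¹⁵ = 1.425 × 10⁻¹⁹ kg·m/s.
v = p/m = 1.425 × 10⁻¹⁹ / 6.645 × 10⁻²⁷ = 2.14 × 10⁷ m/s = 2.14 × 10⁴ km/s.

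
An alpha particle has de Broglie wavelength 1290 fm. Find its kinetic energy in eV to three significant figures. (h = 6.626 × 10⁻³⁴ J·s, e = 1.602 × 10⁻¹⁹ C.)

KE = 124 eV

p = h/λ = 6.626 × 10⁻³⁴ / 1.290 × 10⁻¹² = 5.136 × 10⁻²² kg·m/s.
KE = p²/(2m) = (5.136 × 10⁻²²)² / (2 × 6.645 × 10⁻²⁷) = 1.985 × 10⁻¹⁷ J = 124 eV.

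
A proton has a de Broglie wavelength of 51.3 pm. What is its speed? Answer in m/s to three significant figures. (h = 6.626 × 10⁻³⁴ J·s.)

v = 7720 m/s

p = h/λ = 6.626 × 10⁻³⁴ / 5.130 × 10⁻¹¹ = 1.292 × 10⁻²³ kg·m/s.
v = p/m = 1.292 × 10⁻²³ / 1.673 × 10⁻²⁷ = 7.72 × 10³ m/s = 7720 m/s.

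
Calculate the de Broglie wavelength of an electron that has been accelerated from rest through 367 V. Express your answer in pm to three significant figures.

KE = eV = 1.602 × 10⁻¹⁹ × 367.0 = 5.879 × 10⁻¹⁷ J.
p = √(2mKE) = √(2 × 9.109 × 10⁻³¹ × 5.879 × 10⁻¹⁷) = 1.035 × 10⁻²³ kg·m/s.
λ = h/p = 6.626 × 10⁻³⁴ / 1.035 × 10⁻²³ = 6.40 × 10⁻¹¹ m = 64.0 pm.

λ = 64.0 pm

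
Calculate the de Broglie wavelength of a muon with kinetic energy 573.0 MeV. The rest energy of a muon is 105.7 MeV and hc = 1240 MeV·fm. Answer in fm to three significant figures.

Total energy E = KE + m₀c² = 573.0 + 105.7 = 678.7 MeV.
(pc)² = E² − (m₀c²)² = (678.7)² − (105.7)² = 4.495 × 10⁵ MeV², so pc = 670.4 MeV.
λ = hc/(pc) = 1240 MeV·fm / 670.4 MeV = 1.85 fm.

λ = 1.85 fm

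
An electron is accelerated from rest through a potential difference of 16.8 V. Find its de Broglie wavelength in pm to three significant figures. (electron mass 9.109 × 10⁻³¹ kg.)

λ = 299 pm

KE = eV = 1.602 × 10⁻¹⁹ × 16.80 = 2.691 × 10⁻¹⁸ J.
p = √(2mKE) = √(2 × 9.109 × 10⁻³¹ × 2.691 × 10⁻¹⁸) = 2.214 × 10⁻²⁴ kg·m/s.
λ = h/p = 6.626 × 10⁻³⁴ / 2.214 × 10⁻²⁴ = 2.99 × 10⁻¹⁰ m = 299 pm.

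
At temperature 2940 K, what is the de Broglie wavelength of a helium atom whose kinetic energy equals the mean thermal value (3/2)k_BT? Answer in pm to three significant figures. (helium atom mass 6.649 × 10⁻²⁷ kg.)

λ = 23.3 pm

KE = (3/2)k_BT = 1.5 × 1.381 × 10⁻²³ × 2940 = 6.090 × 10⁻²⁰ J.
p = √(2mKE) = √(2 × 6.649 × 10⁻²⁷ × 6.090 × 10⁻²⁰) = 2.846 × 10⁻²³ kg·m/s.
λ = h/p = 2.33 × 10⁻¹¹ m = 23.3 pm.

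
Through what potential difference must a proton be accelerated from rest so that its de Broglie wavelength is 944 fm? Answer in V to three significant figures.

V = 919 V

p = h/λ = 6.626 × 10⁻³⁴ / 9.440 × 10⁻¹³ = 7.019 × 10⁻²² kg·m/s.
KE = p²/(2m) = 1.472 × 10⁻¹⁶ J.
V = KE/e = 1.472 × 10⁻¹⁶ / (1.602 × 10⁻¹⁹) = 919 V.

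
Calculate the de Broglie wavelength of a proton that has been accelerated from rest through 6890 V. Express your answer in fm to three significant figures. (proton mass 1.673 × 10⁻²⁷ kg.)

λ = 345 fm

KE = eV = 1.602 × 10⁻¹⁹ × 6890 = 1.104 × 10⁻¹⁵ J.
p = √(2mKE) = √(2 × 1.673 × 10⁻²⁷ × 1.104 × 10⁻¹⁵) = 1.922 × 10⁻²¹ kg·m/s.
λ = h/p = 6.626 × 10⁻³⁴ / 1.922 × 10⁻²¹ = 3.45 × 10⁻¹³ m = 345 fm.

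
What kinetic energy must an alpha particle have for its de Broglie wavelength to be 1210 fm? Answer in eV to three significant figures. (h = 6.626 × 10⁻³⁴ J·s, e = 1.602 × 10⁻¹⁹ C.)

KE = 141 eV

p = h/λ = 6.626 × 10⁻³⁴ / 1.210 × 10⁻¹² = 5.476 × 10⁻²² kg·m/s.
KE = p²/(2m) = (5.476 × 10⁻²²)² / (2 × 6.645 × 10⁻²⁷) = 2.256 × 10⁻¹⁷ J = 141 eV.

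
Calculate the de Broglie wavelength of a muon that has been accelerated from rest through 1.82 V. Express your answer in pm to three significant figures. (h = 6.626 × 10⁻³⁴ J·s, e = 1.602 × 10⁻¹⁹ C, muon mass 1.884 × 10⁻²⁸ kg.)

KE = eV = 1.602 × 10⁻¹⁹ × 1.820 = 2.916 × 10⁻¹⁹ J.
p = √(2mKE) = √(2 × 1.884 × 10⁻²⁸ × 2.916 × 10⁻¹⁹) = 1.048 × 10⁻²³ kg·m/s.
λ = h/p = 6.626 × 10⁻³⁴ / 1.048 × 10⁻²³ = 6.32 × 10⁻¹¹ m = 63.2 pm.

λ = 63.2 pm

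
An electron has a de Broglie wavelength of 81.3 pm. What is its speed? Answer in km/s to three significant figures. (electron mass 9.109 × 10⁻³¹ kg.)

p = h/λ = 6.626 × 10⁻³⁴ / 8.130 × 10⁻¹¹ = 8.150 × 10⁻²⁴ kg·m/s.
v = p/m = 8.150 × 10⁻²⁴ / 9.109 × 10⁻³¹ = 8.95 × 10⁶ m/s = 8950 km/s.

v = 8950 km/s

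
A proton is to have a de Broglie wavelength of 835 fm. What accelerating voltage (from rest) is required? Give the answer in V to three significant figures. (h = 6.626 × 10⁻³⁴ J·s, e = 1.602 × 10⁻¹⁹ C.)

V = 1170 V

p = h/λ = 6.626 × 10⁻³⁴ / 8.350 × 10⁻¹³ = 7.935 × 10⁻²² kg·m/s.
KE = p²/(2m) = 1.882 × 10⁻¹⁶ J.
V = KE/e = 1.882 × 10⁻¹⁶ / (1.602 × 10⁻¹⁹) = 1170 V.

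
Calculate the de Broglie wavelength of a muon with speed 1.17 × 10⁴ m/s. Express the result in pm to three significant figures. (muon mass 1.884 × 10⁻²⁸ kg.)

p = mv = 1.884 × 10⁻²⁸ × 1.17 × 10⁴ = 2.204 × 10⁻²⁴ kg·m/s.
λ = h/p = 6.626 × 10⁻³⁴ / 2.204 × 10⁻²⁴ = 3.01 × 10⁻¹⁰ m = 301 pm.

λ = 301 pm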